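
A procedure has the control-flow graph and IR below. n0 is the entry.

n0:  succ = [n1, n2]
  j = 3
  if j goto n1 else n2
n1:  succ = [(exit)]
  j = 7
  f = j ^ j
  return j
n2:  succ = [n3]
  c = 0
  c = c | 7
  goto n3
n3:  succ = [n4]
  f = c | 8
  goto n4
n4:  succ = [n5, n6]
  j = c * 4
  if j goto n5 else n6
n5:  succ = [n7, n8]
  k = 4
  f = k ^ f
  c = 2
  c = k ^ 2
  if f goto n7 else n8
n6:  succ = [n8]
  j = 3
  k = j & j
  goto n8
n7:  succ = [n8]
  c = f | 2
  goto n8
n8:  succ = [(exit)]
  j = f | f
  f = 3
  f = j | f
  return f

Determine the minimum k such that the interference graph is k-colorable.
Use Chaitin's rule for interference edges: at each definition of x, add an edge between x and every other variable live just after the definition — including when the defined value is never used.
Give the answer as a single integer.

Block summaries:
  n0 def {j} use ∅
  n1 def {f,j} use ∅
  n2 def {c} use ∅
  n3 def {f} use {c}
  n4 def {j} use {c}
  n5 def {c,f,k} use {f}
  n6 def {j,k} use ∅
  n7 def {c} use {f}
  n8 def {f,j} use {f}

Liveness:
  n0: in=∅ out=∅
  n1: in=∅ out=∅
  n2: in=∅ out={c}
  n3: in={c} out={c,f}
  n4: in={c,f} out={f}
  n5: in={f} out={f}
  n6: in={f} out={f}
  n7: in={f} out={f}
  n8: in={f} out=∅

Interfere edges:
  c: {f,k}
  f: {c,j,k}
  j: {f}
  k: {c,f}

Registers:
  lower bound: {c,f,k} mutually conflict ⇒ χ ≥ 3
  assign c→r1 f→r0 j→r1 k→r2 — no edge inside a register ⇒ χ ≤ 3
  χ = 3

Answer: 3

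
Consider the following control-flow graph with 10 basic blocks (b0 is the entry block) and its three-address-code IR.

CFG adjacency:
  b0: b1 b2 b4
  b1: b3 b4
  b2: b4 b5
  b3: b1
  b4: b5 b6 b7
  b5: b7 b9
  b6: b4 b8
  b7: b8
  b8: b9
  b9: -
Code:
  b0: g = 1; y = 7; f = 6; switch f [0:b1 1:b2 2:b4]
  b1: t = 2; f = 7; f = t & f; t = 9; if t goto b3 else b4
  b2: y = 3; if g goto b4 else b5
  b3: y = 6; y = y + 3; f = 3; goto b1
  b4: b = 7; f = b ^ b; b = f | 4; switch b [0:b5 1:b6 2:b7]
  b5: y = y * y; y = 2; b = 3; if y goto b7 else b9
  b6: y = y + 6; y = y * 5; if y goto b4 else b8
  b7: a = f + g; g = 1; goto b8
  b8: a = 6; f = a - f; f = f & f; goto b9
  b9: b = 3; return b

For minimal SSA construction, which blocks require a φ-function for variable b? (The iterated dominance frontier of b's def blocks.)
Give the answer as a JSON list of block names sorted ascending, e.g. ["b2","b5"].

idom tree: b1←b0 b2←b0 b3←b1 b4←b0 b5←b0 b6←b4 b7←b0 b8←b0 b9←b0
Dom at joins:
  b1: preds {b0,b3}: {b0} ∩ {b0,b1,b3} = {b0}; idom=b0
  b4: preds {b0,b1,b2,b6}: {b0} ∩ {b0,b1} ∩ {b0,b2} ∩ {b0,b4,b6} = {b0}; idom=b0
  b5: preds {b2,b4}: {b0,b2} ∩ {b0,b4} = {b0}; idom=b0
  b7: preds {b4,b5}: {b0,b4} ∩ {b0,b5} = {b0}; idom=b0
  b8: preds {b6,b7}: {b0,b4,b6} ∩ {b0,b7} = {b0}; idom=b0
  b9: preds {b5,b8}: {b0,b5} ∩ {b0,b8} = {b0}; idom=b0

DF walk-up:
  b1←b0: walk · to b0
  b1←b3: walk b3→b1 to b0
  b4←b0: walk · to b0
  b4←b1: walk b1 to b0
  b4←b2: walk b2 to b0
  b4←b6: walk b6→b4 to b0
  b5←b2: walk b2 to b0
  b5←b4: walk b4 to b0
  b7←b4: walk b4 to b0
  b7←b5: walk b5 to b0
  b8←b6: walk b6→b4 to b0
  b8←b7: walk b7 to b0
  b9←b5: walk b5 to b0
  b9←b8: walk b8 to b0
  DF(b0)=∅
  DF(b1)={b1,b4}
  DF(b2)={b4,b5}
  DF(b3)={b1}
  DF(b4)={b4,b5,b7,b8}
  DF(b5)={b7,b9}
  DF(b6)={b4,b8}
  DF(b7)={b8}
  DF(b8)={b9}
  DF(b9)=∅

φ for b: defs {b4,b5,b9}
  DF⁺ = {b4,b5,b7,b8,b9}

Answer: ["b4", "b5", "b7", "b8", "b9"]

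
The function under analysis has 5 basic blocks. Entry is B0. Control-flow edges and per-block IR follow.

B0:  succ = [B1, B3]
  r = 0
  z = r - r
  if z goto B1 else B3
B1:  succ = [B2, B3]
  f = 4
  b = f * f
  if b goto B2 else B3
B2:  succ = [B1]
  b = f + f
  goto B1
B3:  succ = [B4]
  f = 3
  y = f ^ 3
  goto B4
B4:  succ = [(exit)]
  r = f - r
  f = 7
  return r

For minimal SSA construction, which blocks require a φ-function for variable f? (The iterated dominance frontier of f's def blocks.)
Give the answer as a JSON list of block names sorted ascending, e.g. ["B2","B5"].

idom tree: B1←B0 B2←B1 B3←B0 B4←B3
Dom at joins:
  B1: preds {B0,B2}: {B0} ∩ {B0,B1,B2} = {B0}; idom=B0
  B3: preds {B0,B1}: {B0} ∩ {B0,B1} = {B0}; idom=B0

Frontier:
  join B1 pred B0: · stop@B0
  join B1 pred B2: B2→B1 stop@B0
  join B3 pred B0: · stop@B0
  join B3 pred B1: B1 stop@B0
  B0: DF=∅
  B1: DF={B1,B3}
  B2: DF={B1}
  B3: DF=∅
  B4: DF=∅

φ for f: defs {B1,B3,B4}
  DF⁺ = {B1,B3}

Answer: ["B1", "B3"]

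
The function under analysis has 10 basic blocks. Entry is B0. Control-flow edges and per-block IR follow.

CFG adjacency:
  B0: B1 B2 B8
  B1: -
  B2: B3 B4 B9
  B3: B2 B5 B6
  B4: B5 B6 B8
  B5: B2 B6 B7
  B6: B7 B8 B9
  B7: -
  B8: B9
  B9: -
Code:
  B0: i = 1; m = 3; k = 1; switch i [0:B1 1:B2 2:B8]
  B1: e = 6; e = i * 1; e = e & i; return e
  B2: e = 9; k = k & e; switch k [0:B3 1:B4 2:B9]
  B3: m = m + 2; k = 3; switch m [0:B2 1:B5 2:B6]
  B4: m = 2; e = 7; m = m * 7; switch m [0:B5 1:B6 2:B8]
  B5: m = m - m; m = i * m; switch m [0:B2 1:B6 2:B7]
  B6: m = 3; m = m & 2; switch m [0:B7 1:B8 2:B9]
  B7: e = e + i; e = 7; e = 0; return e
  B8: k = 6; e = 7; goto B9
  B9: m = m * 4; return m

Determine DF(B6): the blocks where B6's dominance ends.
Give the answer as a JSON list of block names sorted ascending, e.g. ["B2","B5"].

Answer: ["B7", "B8", "B9"]

Working:
idom tree: B1←B0 B2←B0 B3←B2 B4←B2 B5←B2 B6←B2 B7←B2 B8←B0 B9←B0
Join-block Dom:
  B2: preds {B0,B3,B5}: {B0} ∩ {B0,B2,B3} ∩ {B0,B2,B5} = {B0}; idom=B0
  B5: preds {B3,B4}: {B0,B2,B3} ∩ {B0,B2,B4} = {B0,B2}; idom=B2
  B6: preds {B3,B4,B5}: {B0,B2,B3} ∩ {B0,B2,B4} ∩ {B0,B2,B5} = {B0,B2}; idom=B2
  B7: preds {B5,B6}: {B0,B2,B5} ∩ {B0,B2,B6} = {B0,B2}; idom=B2
  B8: preds {B0,B4,B6}: {B0} ∩ {B0,B2,B4} ∩ {B0,B2,B6} = {B0}; idom=B0
  B9: preds {B2,B6,B8}: {B0,B2} ∩ {B0,B2,B6} ∩ {B0,B8} = {B0}; idom=B0

DF walk-up:
  join B2 pred B0: · stop@B0
  join B2 pred B3: B3→B2 stop@B0
  join B2 pred B5: B5→B2 stop@B0
  join B5 pred B3: B3 stop@B2
  join B5 pred B4: B4 stop@B2
  join B6 pred B3: B3 stop@B2
  join B6 pred B4: B4 stop@B2
  join B6 pred B5: B5 stop@B2
  join B7 pred B5: B5 stop@B2
  join B7 pred B6: B6 stop@B2
  join B8 pred B0: · stop@B0
  join B8 pred B4: B4→B2 stop@B0
  join B8 pred B6: B6→B2 stop@B0
  join B9 pred B2: B2 stop@B0
  join B9 pred B6: B6→B2 stop@B0
  join B9 pred B8: B8 stop@B0
  B0 → ∅
  B1 → ∅
  B2 → {B2,B8,B9}
  B3 → {B2,B5,B6}
  B4 → {B5,B6,B8}
  B5 → {B2,B6,B7}
  B6 → {B7,B8,B9}
  B7 → ∅
  B8 → {B9}
  B9 → ∅

DF(B6) = ["B7", "B8", "B9"]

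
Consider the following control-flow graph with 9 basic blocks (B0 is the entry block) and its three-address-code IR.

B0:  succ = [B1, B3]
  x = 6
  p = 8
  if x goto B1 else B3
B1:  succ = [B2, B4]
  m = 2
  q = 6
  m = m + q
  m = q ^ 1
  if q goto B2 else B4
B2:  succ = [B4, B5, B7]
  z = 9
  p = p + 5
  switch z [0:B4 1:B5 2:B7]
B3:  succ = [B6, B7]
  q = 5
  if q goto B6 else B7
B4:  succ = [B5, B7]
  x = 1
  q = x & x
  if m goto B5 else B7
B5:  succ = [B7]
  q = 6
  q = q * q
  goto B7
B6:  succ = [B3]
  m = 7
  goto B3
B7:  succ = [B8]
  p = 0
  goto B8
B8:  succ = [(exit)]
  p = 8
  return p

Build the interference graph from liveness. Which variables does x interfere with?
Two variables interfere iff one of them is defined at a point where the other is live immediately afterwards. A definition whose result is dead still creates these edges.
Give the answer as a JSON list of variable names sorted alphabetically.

Per-block:
  B0 def {p,x} use ∅
  B1 def {m,q} use ∅
  B2 def {p,z} use {p}
  B3 def {q} use ∅
  B4 def {q,x} use {m}
  B5 def {q} use ∅
  B6 def {m} use ∅
  B7 def {p} use ∅
  B8 def {p} use ∅

Liveness:
  live B0: ∅→{p}
  live B1: {p}→{m,p}
  live B2: {m,p}→{m}
  live B3: ∅→∅
  live B4: {m}→∅
  live B5: ∅→∅
  live B6: ∅→∅
  live B7: ∅→∅
  live B8: ∅→∅

Conflict graph:
  m↔{p,q,x,z}
  p↔{m,q,x,z}
  q↔{m,p}
  x↔{m,p}
  z↔{m,p}

N(x) = ["m", "p"]

Answer: ["m", "p"]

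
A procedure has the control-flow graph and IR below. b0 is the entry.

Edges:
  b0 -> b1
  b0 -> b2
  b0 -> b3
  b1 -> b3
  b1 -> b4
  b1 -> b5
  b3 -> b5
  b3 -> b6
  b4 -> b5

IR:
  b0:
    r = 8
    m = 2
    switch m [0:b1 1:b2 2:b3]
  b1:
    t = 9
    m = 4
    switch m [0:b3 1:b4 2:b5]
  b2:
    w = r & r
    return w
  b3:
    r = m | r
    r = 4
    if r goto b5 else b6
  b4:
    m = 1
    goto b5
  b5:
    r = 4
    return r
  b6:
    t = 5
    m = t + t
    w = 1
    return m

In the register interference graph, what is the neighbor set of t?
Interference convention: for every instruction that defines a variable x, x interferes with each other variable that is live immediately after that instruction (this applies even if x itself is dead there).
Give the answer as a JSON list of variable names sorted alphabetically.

Answer: ["r"]

Derivation:
Per-block:
  b0 def {m,r} use ∅
  b1 def {m,t} use ∅
  b2 def {w} use {r}
  b3 def {r} use {m,r}
  b4 def {m} use ∅
  b5 def {r} use ∅
  b6 def {m,t,w} use ∅

Live sets:
  live b0: ∅→{m,r}
  live b1: {r}→{m,r}
  live b2: {r}→∅
  live b3: {m,r}→∅
  live b4: ∅→∅
  live b5: ∅→∅
  live b6: ∅→∅

Interfere edges:
  m — {r,w}
  r — {m,t}
  t — {r}
  w — {m}

N(t) = ["r"]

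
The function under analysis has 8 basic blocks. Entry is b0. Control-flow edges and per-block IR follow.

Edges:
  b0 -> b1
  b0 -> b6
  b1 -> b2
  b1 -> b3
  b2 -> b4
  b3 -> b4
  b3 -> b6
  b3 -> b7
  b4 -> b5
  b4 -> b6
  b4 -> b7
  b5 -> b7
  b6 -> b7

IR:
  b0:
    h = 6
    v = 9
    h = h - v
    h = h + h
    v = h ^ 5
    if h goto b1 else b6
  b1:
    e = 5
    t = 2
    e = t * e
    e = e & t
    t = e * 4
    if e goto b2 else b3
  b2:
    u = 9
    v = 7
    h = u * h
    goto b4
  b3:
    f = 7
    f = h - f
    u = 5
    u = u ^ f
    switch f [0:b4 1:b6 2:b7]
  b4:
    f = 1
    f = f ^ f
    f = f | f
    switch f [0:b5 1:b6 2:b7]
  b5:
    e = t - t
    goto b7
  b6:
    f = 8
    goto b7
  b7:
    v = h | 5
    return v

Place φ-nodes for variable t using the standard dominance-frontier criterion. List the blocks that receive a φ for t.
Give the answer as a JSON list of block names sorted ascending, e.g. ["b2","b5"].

idom tree: b1←b0 b2←b1 b3←b1 b4←b1 b5←b4 b6←b0 b7←b0
Join-block Dom:
  b4: preds {b2,b3}: {b0,b1,b2} ∩ {b0,b1,b3} = {b0,b1}; idom=b1
  b6: preds {b0,b3,b4}: {b0} ∩ {b0,b1,b3} ∩ {b0,b1,b4} = {b0}; idom=b0
  b7: preds {b3,b4,b5,b6}: {b0,b1,b3} ∩ {b0,b1,b4} ∩ {b0,b1,b4,b5} ∩ {b0,b6} = {b0}; idom=b0

Frontier:
  b4←b2: walk b2 to b1
  b4←b3: walk b3 to b1
  b6←b0: walk · to b0
  b6←b3: walk b3→b1 to b0
  b6←b4: walk b4→b1 to b0
  b7←b3: walk b3→b1 to b0
  b7←b4: walk b4→b1 to b0
  b7←b5: walk b5→b4→b1 to b0
  b7←b6: walk b6 to b0
  b0: DF=∅
  b1: DF={b6,b7}
  b2: DF={b4}
  b3: DF={b4,b6,b7}
  b4: DF={b6,b7}
  b5: DF={b7}
  b6: DF={b7}
  b7: DF=∅

φ for t: defs {b1}
  DF⁺ = {b6,b7}

Answer: ["b6", "b7"]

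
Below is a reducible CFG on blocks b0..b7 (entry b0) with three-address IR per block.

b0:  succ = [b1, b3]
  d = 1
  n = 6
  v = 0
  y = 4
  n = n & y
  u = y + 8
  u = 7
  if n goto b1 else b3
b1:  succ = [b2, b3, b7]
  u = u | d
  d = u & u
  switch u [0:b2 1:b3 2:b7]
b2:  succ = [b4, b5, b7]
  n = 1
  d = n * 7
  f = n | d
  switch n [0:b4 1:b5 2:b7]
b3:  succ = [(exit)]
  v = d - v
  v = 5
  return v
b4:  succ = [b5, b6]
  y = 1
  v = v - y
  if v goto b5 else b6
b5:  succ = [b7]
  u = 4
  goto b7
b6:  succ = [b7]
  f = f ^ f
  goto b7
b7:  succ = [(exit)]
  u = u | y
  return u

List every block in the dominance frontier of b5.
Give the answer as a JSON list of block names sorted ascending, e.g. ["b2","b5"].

Answer: ["b7"]

Analysis:
idom tree: b1←b0 b2←b1 b3←b0 b4←b2 b5←b2 b6←b4 b7←b1
Dom at joins:
  b3: preds {b0,b1}: {b0} ∩ {b0,b1} = {b0}; idom=b0
  b5: preds {b2,b4}: {b0,b1,b2} ∩ {b0,b1,b2,b4} = {b0,b1,b2}; idom=b2
  b7: preds {b1,b2,b5,b6}: {b0,b1} ∩ {b0,b1,b2} ∩ {b0,b1,b2,b5} ∩ {b0,b1,b2,b4,b6} = {b0,b1}; idom=b1

DF walk-up:
  join b3 pred b0: · stop@b0
  join b3 pred b1: b1 stop@b0
  join b5 pred b2: · stop@b2
  join b5 pred b4: b4 stop@b2
  join b7 pred b1: · stop@b1
  join b7 pred b2: b2 stop@b1
  join b7 pred b5: b5→b2 stop@b1
  join b7 pred b6: b6→b4→b2 stop@b1
  b0: DF=∅
  b1: DF={b3}
  b2: DF={b7}
  b3: DF=∅
  b4: DF={b5,b7}
  b5: DF={b7}
  b6: DF={b7}
  b7: DF=∅

DF(b5) = ["b7"]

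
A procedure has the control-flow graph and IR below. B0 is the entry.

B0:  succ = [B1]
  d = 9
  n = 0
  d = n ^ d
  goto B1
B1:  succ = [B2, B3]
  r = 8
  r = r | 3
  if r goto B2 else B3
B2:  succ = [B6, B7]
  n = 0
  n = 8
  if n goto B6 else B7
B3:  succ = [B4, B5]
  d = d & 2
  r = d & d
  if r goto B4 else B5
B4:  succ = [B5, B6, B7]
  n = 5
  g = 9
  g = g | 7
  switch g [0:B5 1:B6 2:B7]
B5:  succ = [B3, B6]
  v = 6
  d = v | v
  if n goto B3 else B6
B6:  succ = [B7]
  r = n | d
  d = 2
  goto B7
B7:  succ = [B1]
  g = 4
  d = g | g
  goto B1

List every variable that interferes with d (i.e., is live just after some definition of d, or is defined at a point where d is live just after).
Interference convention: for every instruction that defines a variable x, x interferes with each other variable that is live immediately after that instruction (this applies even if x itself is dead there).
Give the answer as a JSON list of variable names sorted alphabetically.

Block summaries:
  B0: def={d,n} ue=∅
  B1: def={r} ue=∅
  B2: def={n} ue=∅
  B3: def={d,r} ue={d}
  B4: def={g,n} ue=∅
  B5: def={d,v} ue={n}
  B6: def={d,r} ue={d,n}
  B7: def={d,g} ue=∅

Live sets:
  B0: in=∅ out={d,n}
  B1: in={d,n} out={d,n}
  B2: in={d} out={d,n}
  B3: in={d,n} out={d,n}
  B4: in={d} out={d,n}
  B5: in={n} out={d,n}
  B6: in={d,n} out={n}
  B7: in={n} out={d,n}

Conflict graph:
  d — {g,n,r}
  g — {d,n}
  n — {d,g,r,v}
  r — {d,n}
  v — {n}

N(d) = ["g", "n", "r"]

Answer: ["g", "n", "r"]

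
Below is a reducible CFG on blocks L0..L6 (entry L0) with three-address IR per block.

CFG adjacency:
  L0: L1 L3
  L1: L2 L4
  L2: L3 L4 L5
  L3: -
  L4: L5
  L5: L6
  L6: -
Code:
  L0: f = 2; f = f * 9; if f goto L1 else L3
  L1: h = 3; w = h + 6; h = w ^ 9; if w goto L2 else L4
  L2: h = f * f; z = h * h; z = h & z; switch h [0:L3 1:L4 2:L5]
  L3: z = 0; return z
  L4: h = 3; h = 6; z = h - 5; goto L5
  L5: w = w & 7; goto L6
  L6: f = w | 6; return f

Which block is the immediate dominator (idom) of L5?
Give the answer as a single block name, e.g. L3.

idom tree: L1←L0 L2←L1 L3←L0 L4←L1 L5←L1 L6←L5
Dom at joins:
  L3: preds {L0,L2}: {L0} ∩ {L0,L1,L2} = {L0}; idom=L0
  L4: preds {L1,L2}: {L0,L1} ∩ {L0,L1,L2} = {L0,L1}; idom=L1
  L5: preds {L2,L4}: {L0,L1,L2} ∩ {L0,L1,L4} = {L0,L1}; idom=L1

idom(L5) = L1

Answer: L1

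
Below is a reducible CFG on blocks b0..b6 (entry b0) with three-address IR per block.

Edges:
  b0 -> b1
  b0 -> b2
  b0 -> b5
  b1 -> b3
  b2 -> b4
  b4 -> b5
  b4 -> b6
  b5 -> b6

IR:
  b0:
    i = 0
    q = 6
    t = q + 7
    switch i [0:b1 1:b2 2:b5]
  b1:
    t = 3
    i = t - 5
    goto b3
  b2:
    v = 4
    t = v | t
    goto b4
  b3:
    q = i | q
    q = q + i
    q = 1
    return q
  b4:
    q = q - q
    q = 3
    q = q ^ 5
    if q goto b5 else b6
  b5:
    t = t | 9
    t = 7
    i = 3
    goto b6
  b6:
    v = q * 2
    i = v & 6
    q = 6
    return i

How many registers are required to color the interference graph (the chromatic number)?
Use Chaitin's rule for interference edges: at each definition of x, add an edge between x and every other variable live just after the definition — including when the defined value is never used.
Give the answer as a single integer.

Answer: 3

Derivation:
Per-block:
  b0: def={i,q,t} ue=∅
  b1: def={i,t} ue=∅
  b2: def={t,v} ue={t}
  b3: def={q} ue={i,q}
  b4: def={q} ue={q}
  b5: def={i,t} ue={t}
  b6: def={i,q,v} ue={q}

Backward fixpoint:
  b0: in=∅ out={q,t}
  b1: in={q} out={i,q}
  b2: in={q,t} out={q,t}
  b3: in={i,q} out=∅
  b4: in={q,t} out={q,t}
  b5: in={q,t} out={q}
  b6: in={q} out=∅

Conflict graph:
  i↔{q,t}
  q↔{i,t,v}
  t↔{i,q,v}
  v↔{q,t}

Colouring:
  {i,q,t} pairwise interfere (3-clique) ⇒ χ ≥ 3
  3-colouring: c0={q}  c1={t}  c2={i,v}
  χ = 3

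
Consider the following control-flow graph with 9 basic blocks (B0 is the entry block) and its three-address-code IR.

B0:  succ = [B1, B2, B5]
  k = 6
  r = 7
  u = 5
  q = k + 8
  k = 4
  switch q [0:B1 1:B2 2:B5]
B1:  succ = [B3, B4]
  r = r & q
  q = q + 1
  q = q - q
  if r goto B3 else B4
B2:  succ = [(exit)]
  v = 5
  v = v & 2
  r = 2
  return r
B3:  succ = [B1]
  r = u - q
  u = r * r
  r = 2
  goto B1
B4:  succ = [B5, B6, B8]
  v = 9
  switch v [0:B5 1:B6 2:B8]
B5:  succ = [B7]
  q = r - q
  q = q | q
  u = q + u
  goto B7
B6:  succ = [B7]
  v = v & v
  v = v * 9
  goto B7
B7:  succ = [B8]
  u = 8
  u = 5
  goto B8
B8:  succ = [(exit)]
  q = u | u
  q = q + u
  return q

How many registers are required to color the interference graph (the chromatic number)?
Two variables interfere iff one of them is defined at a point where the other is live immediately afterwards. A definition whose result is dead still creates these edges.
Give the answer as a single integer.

Block summaries:
  B0 def {k,q,r,u} use ∅
  B1 def {q,r} use {q,r}
  B2 def {r,v} use ∅
  B3 def {r,u} use {q,u}
  B4 def {v} use ∅
  B5 def {q,u} use {q,r,u}
  B6 def {v} use {v}
  B7 def {u} use ∅
  B8 def {q} use {u}

Liveness:
  B0 li=∅ lo={q,r,u}
  B1 li={q,r,u} lo={q,r,u}
  B2 li=∅ lo=∅
  B3 li={q,u} lo={q,r,u}
  B4 li={q,r,u} lo={q,r,u,v}
  B5 li={q,r,u} lo=∅
  B6 li={v} lo=∅
  B7 li=∅ lo={u}
  B8 li={u} lo=∅

Conflict graph:
  k↔{q,r,u}
  q↔{k,r,u,v}
  r↔{k,q,u,v}
  u↔{k,q,r,v}
  v↔{q,r,u}

Chromatic number:
  {k,q,r,u} pairwise interfere (4-clique) ⇒ χ ≥ 4
  4-colouring: R0={q}  R1={r}  R2={u}  R3={k,v}
  χ = 4

Answer: 4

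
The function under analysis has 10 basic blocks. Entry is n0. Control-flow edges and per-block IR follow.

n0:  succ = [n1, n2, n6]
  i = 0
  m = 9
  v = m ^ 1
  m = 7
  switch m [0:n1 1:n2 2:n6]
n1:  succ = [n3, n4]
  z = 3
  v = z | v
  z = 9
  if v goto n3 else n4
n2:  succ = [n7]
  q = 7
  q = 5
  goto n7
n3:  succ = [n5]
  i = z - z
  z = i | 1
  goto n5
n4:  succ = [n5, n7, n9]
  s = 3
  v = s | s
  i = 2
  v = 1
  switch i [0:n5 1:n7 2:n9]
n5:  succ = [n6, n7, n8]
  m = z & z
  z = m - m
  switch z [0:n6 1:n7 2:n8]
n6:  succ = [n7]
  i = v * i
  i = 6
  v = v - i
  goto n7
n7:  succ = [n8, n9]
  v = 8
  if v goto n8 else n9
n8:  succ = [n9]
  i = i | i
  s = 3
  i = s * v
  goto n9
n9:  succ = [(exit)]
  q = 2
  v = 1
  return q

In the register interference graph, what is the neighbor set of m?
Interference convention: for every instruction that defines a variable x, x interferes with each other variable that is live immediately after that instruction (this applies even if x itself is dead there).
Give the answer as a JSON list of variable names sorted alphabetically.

Answer: ["i", "v"]

Analysis:
def/use:
  n0 def {i,m,v} use ∅
  n1 def {v,z} use {v}
  n2 def {q} use ∅
  n3 def {i,z} use {z}
  n4 def {i,s,v} use ∅
  n5 def {m,z} use {z}
  n6 def {i,v} use {i,v}
  n7 def {v} use ∅
  n8 def {i,s} use {i,v}
  n9 def {q,v} use ∅

Liveness:
  n0: in=∅ out={i,v}
  n1: in={v} out={v,z}
  n2: in={i} out={i}
  n3: in={v,z} out={i,v,z}
  n4: in={z} out={i,v,z}
  n5: in={i,v,z} out={i,v}
  n6: in={i,v} out={i}
  n7: in={i} out={i,v}
  n8: in={i,v} out=∅
  n9: in=∅ out=∅

Conflict graph:
  i↔{m,q,v,z}
  m↔{i,v}
  q↔{i,v}
  s↔{v,z}
  v↔{i,m,q,s,z}
  z↔{i,s,v}

N(m) = ["i", "v"]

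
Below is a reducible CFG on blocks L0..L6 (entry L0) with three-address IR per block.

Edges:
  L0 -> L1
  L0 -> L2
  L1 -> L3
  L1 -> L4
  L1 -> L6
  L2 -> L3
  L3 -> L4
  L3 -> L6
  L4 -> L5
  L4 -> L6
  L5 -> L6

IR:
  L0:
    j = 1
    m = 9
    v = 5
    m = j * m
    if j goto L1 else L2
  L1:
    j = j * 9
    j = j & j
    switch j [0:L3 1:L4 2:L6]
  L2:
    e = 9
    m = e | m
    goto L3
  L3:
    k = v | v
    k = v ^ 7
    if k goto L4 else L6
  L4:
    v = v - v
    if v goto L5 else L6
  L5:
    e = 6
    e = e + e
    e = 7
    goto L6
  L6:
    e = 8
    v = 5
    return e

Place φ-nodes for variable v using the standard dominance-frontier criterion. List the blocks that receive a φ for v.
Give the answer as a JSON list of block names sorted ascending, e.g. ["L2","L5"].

idom tree: L1←L0 L2←L0 L3←L0 L4←L0 L5←L4 L6←L0
Dom∩ at merges:
  L3: preds {L1,L2}: {L0,L1} ∩ {L0,L2} = {L0}; idom=L0
  L4: preds {L1,L3}: {L0,L1} ∩ {L0,L3} = {L0}; idom=L0
  L6: preds {L1,L3,L4,L5}: {L0,L1} ∩ {L0,L3} ∩ {L0,L4} ∩ {L0,L4,L5} = {L0}; idom=L0

DF derivation:
  join L3 pred L1: L1 stop@L0
  join L3 pred L2: L2 stop@L0
  join L4 pred L1: L1 stop@L0
  join L4 pred L3: L3 stop@L0
  join L6 pred L1: L1 stop@L0
  join L6 pred L3: L3 stop@L0
  join L6 pred L4: L4 stop@L0
  join L6 pred L5: L5→L4 stop@L0
  L0: DF=∅
  L1: DF={L3,L4,L6}
  L2: DF={L3}
  L3: DF={L4,L6}
  L4: DF={L6}
  L5: DF={L6}
  L6: DF=∅

φ for v: defs {L0,L4,L6}
  DF⁺ = {L6}

Answer: ["L6"]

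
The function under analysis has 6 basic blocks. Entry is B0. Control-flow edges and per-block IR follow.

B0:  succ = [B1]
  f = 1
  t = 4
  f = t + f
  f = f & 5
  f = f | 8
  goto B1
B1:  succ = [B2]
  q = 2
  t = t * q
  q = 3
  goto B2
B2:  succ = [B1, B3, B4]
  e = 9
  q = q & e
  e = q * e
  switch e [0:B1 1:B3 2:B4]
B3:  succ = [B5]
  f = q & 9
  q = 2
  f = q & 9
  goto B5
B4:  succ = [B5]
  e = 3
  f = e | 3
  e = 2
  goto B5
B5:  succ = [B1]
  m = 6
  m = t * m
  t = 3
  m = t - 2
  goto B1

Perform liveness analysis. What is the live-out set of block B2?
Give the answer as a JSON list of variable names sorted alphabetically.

Block summaries:
  B0: def={f,t} ue=∅
  B1: def={q,t} ue={t}
  B2: def={e,q} ue={q}
  B3: def={f,q} ue={q}
  B4: def={e,f} ue=∅
  B5: def={m,t} ue={t}

Live sets:
  B0 li=∅ lo={t}
  B1 li={t} lo={q,t}
  B2 li={q,t} lo={q,t}
  B3 li={q,t} lo={t}
  B4 li={t} lo={t}
  B5 li={t} lo={t}

live-out(B2) = ["q", "t"]

Answer: ["q", "t"]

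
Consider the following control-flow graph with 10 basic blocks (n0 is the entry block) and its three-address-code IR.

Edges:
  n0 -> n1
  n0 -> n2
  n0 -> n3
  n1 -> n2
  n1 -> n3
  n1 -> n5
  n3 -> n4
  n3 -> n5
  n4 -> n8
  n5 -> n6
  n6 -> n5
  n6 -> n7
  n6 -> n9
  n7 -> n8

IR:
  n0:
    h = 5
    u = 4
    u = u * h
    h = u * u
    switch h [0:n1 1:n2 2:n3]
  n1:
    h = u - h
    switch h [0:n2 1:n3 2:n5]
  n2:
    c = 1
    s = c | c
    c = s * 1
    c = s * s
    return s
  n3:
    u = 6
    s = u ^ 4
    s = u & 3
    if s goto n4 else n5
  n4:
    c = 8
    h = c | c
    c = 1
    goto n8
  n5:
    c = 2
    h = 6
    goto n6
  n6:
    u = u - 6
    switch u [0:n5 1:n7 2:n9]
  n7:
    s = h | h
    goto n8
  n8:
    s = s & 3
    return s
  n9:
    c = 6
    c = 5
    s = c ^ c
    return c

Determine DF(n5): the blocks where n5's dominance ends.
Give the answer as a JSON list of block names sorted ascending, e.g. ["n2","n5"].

Answer: ["n5", "n8"]

Derivation:
idom tree: n1←n0 n2←n0 n3←n0 n4←n3 n5←n0 n6←n5 n7←n6 n8←n0 n9←n6
Dom at joins:
  n2: preds {n0,n1}: {n0} ∩ {n0,n1} = {n0}; idom=n0
  n3: preds {n0,n1}: {n0} ∩ {n0,n1} = {n0}; idom=n0
  n5: preds {n1,n3,n6}: {n0,n1} ∩ {n0,n3} ∩ {n0,n5,n6} = {n0}; idom=n0
  n8: preds {n4,n7}: {n0,n3,n4} ∩ {n0,n5,n6,n7} = {n0}; idom=n0

Frontier:
  join n2 pred n0: · stop@n0
  join n2 pred n1: n1 stop@n0
  join n3 pred n0: · stop@n0
  join n3 pred n1: n1 stop@n0
  join n5 pred n1: n1 stop@n0
  join n5 pred n3: n3 stop@n0
  join n5 pred n6: n6→n5 stop@n0
  join n8 pred n4: n4→n3 stop@n0
  join n8 pred n7: n7→n6→n5 stop@n0
  n0 → ∅
  n1 → {n2,n3,n5}
  n2 → ∅
  n3 → {n5,n8}
  n4 → {n8}
  n5 → {n5,n8}
  n6 → {n5,n8}
  n7 → {n8}
  n8 → ∅
  n9 → ∅

DF(n5) = ["n5", "n8"]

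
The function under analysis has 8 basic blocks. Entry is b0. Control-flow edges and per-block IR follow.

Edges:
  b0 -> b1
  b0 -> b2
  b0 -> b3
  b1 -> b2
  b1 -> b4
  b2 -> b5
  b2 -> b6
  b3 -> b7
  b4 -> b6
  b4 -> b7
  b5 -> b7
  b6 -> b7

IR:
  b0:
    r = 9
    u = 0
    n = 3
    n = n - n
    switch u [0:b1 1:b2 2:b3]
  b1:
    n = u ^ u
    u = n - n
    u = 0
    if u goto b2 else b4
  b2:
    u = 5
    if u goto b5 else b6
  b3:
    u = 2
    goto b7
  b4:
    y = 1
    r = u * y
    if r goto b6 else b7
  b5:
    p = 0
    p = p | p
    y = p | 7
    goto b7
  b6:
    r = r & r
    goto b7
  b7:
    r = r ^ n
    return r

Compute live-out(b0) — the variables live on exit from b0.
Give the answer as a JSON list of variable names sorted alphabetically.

Answer: ["n", "r", "u"]

Working:
def/use:
  b0 def {n,r,u} use ∅
  b1 def {n,u} use {u}
  b2 def {u} use ∅
  b3 def {u} use ∅
  b4 def {r,y} use {u}
  b5 def {p,y} use ∅
  b6 def {r} use {r}
  b7 def {r} use {n,r}

Live sets:
  b0: in=∅ out={n,r,u}
  b1: in={r,u} out={n,r,u}
  b2: in={n,r} out={n,r}
  b3: in={n,r} out={n,r}
  b4: in={n,u} out={n,r}
  b5: in={n,r} out={n,r}
  b6: in={n,r} out={n,r}
  b7: in={n,r} out=∅

live-out(b0) = ["n", "r", "u"]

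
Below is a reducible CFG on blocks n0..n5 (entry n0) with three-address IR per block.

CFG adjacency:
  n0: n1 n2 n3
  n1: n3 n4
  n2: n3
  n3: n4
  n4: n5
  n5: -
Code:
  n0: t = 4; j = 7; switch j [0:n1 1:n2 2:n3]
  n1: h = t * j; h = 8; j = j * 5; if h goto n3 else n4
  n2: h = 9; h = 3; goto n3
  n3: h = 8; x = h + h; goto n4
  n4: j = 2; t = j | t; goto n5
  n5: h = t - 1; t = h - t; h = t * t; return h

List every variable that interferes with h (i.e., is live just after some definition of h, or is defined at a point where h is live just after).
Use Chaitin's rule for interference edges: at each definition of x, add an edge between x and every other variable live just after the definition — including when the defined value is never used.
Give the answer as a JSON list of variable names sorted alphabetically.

Per-block:
  n0: def={j,t} ue=∅
  n1: def={h,j} ue={j,t}
  n2: def={h} ue=∅
  n3: def={h,x} ue=∅
  n4: def={j,t} ue={t}
  n5: def={h,t} ue={t}

Liveness:
  live n0: ∅→{j,t}
  live n1: {j,t}→{t}
  live n2: {t}→{t}
  live n3: {t}→{t}
  live n4: {t}→{t}
  live n5: {t}→∅

Interfere edges:
  h — {j,t}
  j — {h,t}
  t — {h,j,x}
  x — {t}

N(h) = ["j", "t"]

Answer: ["j", "t"]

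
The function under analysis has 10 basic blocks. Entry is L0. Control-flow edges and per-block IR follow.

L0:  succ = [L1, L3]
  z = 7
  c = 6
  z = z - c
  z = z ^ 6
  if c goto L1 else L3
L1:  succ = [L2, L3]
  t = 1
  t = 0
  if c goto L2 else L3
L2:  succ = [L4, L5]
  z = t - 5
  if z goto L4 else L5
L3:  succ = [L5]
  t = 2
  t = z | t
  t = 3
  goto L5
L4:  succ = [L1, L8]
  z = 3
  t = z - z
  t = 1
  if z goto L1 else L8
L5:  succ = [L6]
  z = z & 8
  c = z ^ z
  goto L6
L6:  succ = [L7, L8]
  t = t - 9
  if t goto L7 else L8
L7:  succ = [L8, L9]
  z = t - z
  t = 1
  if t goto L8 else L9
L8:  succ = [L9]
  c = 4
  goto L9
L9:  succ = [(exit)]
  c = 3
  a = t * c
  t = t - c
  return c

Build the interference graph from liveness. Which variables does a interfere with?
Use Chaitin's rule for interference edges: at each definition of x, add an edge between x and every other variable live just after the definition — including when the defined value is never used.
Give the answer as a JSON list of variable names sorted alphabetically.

Block summaries:
  L0: {c,z} / ∅
  L1: {t} / {c}
  L2: {z} / {t}
  L3: {t} / {z}
  L4: {t,z} / ∅
  L5: {c,z} / {z}
  L6: {t} / {t}
  L7: {t,z} / {t,z}
  L8: {c} / ∅
  L9: {a,c,t} / {t}

Liveness:
  L0: in=∅ out={c,z}
  L1: in={c,z} out={c,t,z}
  L2: in={c,t} out={c,t,z}
  L3: in={z} out={t,z}
  L4: in={c} out={c,t,z}
  L5: in={t,z} out={t,z}
  L6: in={t,z} out={t,z}
  L7: in={t,z} out={t}
  L8: in={t} out={t}
  L9: in={t} out=∅

Interference:
  a↔{c,t}
  c↔{a,t,z}
  t↔{a,c,z}
  z↔{c,t}

N(a) = ["c", "t"]

Answer: ["c", "t"]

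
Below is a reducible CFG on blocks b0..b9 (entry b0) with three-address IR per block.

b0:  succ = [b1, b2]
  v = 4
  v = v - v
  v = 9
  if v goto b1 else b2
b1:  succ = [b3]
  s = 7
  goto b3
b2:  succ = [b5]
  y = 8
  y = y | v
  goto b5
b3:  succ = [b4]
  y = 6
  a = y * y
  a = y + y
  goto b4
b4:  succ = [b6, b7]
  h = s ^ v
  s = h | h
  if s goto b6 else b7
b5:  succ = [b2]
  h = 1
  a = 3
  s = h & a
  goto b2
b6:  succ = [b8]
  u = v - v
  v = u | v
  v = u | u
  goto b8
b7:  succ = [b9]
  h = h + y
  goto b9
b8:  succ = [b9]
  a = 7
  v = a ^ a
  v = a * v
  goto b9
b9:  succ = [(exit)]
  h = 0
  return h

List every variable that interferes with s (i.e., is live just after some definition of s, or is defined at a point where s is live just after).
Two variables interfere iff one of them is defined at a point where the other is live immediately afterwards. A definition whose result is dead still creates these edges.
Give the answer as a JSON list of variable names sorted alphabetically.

Answer: ["a", "h", "v", "y"]

Analysis:
Per-block:
  b0 def {v} use ∅
  b1 def {s} use ∅
  b2 def {y} use {v}
  b3 def {a,y} use ∅
  b4 def {h,s} use {s,v}
  b5 def {a,h,s} use ∅
  b6 def {u,v} use {v}
  b7 def {h} use {h,y}
  b8 def {a,v} use ∅
  b9 def {h} use ∅

Backward fixpoint:
  b0 li=∅ lo={v}
  b1 li={v} lo={s,v}
  b2 li={v} lo={v}
  b3 li={s,v} lo={s,v,y}
  b4 li={s,v,y} lo={h,v,y}
  b5 li={v} lo={v}
  b6 li={v} lo=∅
  b7 li={h,y} lo=∅
  b8 li=∅ lo=∅
  b9 li=∅ lo=∅

Conflict graph:
  a↔{h,s,v,y}
  h↔{a,s,v,y}
  s↔{a,h,v,y}
  u↔{v}
  v↔{a,h,s,u,y}
  y↔{a,h,s,v}

N(s) = ["a", "h", "v", "y"]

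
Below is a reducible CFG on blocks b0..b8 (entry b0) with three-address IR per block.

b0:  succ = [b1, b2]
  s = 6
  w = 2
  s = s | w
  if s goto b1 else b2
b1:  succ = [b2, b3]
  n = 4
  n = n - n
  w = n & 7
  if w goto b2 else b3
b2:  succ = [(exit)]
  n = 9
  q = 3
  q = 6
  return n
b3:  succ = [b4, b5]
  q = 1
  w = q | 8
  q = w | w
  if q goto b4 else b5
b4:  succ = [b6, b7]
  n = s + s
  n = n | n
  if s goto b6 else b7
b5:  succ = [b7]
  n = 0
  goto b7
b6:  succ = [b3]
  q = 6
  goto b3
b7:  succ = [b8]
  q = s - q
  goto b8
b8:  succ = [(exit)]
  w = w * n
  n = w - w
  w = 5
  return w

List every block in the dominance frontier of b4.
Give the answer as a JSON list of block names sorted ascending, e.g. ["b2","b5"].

Answer: ["b3", "b7"]

Analysis:
idom tree: b1←b0 b2←b0 b3←b1 b4←b3 b5←b3 b6←b4 b7←b3 b8←b7
Dom∩ at merges:
  b2: preds {b0,b1}: {b0} ∩ {b0,b1} = {b0}; idom=b0
  b3: preds {b1,b6}: {b0,b1} ∩ {b0,b1,b3,b4,b6} = {b0,b1}; idom=b1
  b7: preds {b4,b5}: {b0,b1,b3,b4} ∩ {b0,b1,b3,b5} = {b0,b1,b3}; idom=b3

DF walk-up:
  join b2 pred b0: · stop@b0
  join b2 pred b1: b1 stop@b0
  join b3 pred b1: · stop@b1
  join b3 pred b6: b6→b4→b3 stop@b1
  join b7 pred b4: b4 stop@b3
  join b7 pred b5: b5 stop@b3
  DF(b0)=∅
  DF(b1)={b2}
  DF(b2)=∅
  DF(b3)={b3}
  DF(b4)={b3,b7}
  DF(b5)={b7}
  DF(b6)={b3}
  DF(b7)=∅
  DF(b8)=∅

DF(b4) = ["b3", "b7"]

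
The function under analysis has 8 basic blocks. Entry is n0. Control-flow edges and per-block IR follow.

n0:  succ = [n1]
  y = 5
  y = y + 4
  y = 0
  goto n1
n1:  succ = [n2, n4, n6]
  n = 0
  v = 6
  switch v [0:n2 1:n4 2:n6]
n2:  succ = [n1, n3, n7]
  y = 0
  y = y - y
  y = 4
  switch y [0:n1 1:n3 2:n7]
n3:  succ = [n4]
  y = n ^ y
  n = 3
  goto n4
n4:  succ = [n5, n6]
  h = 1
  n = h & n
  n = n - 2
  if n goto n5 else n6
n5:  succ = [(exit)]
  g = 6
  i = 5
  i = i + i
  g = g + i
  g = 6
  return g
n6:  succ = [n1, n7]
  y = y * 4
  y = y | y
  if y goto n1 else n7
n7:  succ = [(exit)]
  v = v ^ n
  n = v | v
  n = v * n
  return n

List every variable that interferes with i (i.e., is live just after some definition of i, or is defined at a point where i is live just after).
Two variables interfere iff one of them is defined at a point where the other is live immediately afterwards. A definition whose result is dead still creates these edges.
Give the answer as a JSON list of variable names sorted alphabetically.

def/use:
  n0 def {y} use ∅
  n1 def {n,v} use ∅
  n2 def {y} use ∅
  n3 def {n,y} use {n,y}
  n4 def {h,n} use {n}
  n5 def {g,i} use ∅
  n6 def {y} use {y}
  n7 def {n,v} use {n,v}

Live sets:
  n0 li=∅ lo={y}
  n1 li={y} lo={n,v,y}
  n2 li={n,v} lo={n,v,y}
  n3 li={n,v,y} lo={n,v,y}
  n4 li={n,v,y} lo={n,v,y}
  n5 li=∅ lo=∅
  n6 li={n,v,y} lo={n,v,y}
  n7 li={n,v} lo=∅

Interference:
  g↔{i}
  h↔{n,v,y}
  i↔{g}
  n↔{h,v,y}
  v↔{h,n,y}
  y↔{h,n,v}

N(i) = ["g"]

Answer: ["g"]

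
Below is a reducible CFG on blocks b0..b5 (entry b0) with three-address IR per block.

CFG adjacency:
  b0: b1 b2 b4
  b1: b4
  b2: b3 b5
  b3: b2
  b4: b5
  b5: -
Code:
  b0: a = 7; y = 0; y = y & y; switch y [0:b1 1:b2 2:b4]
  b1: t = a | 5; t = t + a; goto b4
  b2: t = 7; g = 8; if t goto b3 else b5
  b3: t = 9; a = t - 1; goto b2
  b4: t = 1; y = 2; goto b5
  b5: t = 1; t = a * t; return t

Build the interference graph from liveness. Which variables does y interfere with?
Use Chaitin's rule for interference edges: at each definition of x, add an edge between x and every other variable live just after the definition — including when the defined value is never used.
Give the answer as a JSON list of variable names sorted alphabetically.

Answer: ["a"]

Analysis:
def/use:
  b0: {a,y} / ∅
  b1: {t} / {a}
  b2: {g,t} / ∅
  b3: {a,t} / ∅
  b4: {t,y} / ∅
  b5: {t} / {a}

Backward fixpoint:
  live b0: ∅→{a}
  live b1: {a}→{a}
  live b2: {a}→{a}
  live b3: ∅→{a}
  live b4: {a}→{a}
  live b5: {a}→∅

Interference:
  a: {g,t,y}
  g: {a,t}
  t: {a,g}
  y: {a}

N(y) = ["a"]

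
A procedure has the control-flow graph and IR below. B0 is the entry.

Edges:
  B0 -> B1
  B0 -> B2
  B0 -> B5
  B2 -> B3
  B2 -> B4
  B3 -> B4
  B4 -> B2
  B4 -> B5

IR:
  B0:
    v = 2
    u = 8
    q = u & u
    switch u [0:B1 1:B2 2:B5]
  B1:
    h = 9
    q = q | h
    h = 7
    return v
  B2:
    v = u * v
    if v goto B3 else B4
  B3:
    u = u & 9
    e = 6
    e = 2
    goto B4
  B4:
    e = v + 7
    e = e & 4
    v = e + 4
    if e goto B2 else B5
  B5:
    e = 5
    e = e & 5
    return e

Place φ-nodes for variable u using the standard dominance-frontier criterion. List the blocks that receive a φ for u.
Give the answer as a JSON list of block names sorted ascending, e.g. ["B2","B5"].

idom tree: B1←B0 B2←B0 B3←B2 B4←B2 B5←B0
Dom∩ at merges:
  B2: preds {B0,B4}: {B0} ∩ {B0,B2,B4} = {B0}; idom=B0
  B4: preds {B2,B3}: {B0,B2} ∩ {B0,B2,B3} = {B0,B2}; idom=B2
  B5: preds {B0,B4}: {B0} ∩ {B0,B2,B4} = {B0}; idom=B0

DF derivation:
  join B2 pred B0: · stop@B0
  join B2 pred B4: B4→B2 stop@B0
  join B4 pred B2: · stop@B2
  join B4 pred B3: B3 stop@B2
  join B5 pred B0: · stop@B0
  join B5 pred B4: B4→B2 stop@B0
  B0 → ∅
  B1 → ∅
  B2 → {B2,B5}
  B3 → {B4}
  B4 → {B2,B5}
  B5 → ∅

φ for u: defs {B0,B3}
  DF⁺ = {B2,B4,B5}

Answer: ["B2", "B4", "B5"]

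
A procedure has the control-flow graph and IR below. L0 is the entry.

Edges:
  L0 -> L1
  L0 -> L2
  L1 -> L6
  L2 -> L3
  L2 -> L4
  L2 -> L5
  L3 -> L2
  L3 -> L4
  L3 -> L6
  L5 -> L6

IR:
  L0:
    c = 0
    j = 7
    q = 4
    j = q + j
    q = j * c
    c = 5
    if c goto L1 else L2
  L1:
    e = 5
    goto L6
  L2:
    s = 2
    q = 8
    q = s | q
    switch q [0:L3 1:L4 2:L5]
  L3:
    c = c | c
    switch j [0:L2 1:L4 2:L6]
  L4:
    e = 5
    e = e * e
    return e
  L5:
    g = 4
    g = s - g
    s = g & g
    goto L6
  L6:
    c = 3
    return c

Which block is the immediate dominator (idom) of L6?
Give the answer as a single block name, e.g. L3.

Answer: L0

Analysis:
idom tree: L1←L0 L2←L0 L3←L2 L4←L2 L5←L2 L6←L0
Dom∩ at merges:
  L2: preds {L0,L3}: {L0} ∩ {L0,L2,L3} = {L0}; idom=L0
  L4: preds {L2,L3}: {L0,L2} ∩ {L0,L2,L3} = {L0,L2}; idom=L2
  L6: preds {L1,L3,L5}: {L0,L1} ∩ {L0,L2,L3} ∩ {L0,L2,L5} = {L0}; idom=L0

idom(L6) = L0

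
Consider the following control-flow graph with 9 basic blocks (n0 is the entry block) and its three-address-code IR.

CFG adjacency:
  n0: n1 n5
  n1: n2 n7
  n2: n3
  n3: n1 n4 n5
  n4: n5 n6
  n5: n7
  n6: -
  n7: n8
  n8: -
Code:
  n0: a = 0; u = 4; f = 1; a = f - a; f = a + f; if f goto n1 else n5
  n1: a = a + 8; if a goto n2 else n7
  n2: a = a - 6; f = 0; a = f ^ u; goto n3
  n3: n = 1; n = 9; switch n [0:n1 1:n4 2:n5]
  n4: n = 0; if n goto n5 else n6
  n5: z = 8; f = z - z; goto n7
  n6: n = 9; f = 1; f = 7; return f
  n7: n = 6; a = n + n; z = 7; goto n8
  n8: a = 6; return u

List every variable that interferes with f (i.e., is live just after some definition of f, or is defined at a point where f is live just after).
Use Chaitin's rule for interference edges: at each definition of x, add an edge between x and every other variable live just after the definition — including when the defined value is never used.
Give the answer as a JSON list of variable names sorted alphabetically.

def/use:
  n0 def {a,f,u} use ∅
  n1 def {a} use {a}
  n2 def {a,f} use {a,u}
  n3 def {n} use ∅
  n4 def {n} use ∅
  n5 def {f,z} use ∅
  n6 def {f,n} use ∅
  n7 def {a,n,z} use ∅
  n8 def {a} use {u}

Backward fixpoint:
  live n0: ∅→{a,u}
  live n1: {a,u}→{a,u}
  live n2: {a,u}→{a,u}
  live n3: {a,u}→{a,u}
  live n4: {u}→{u}
  live n5: {u}→{u}
  live n6: ∅→∅
  live n7: {u}→{u}
  live n8: {u}→∅

Interfere edges:
  a — {f,n,u}
  f — {a,u}
  n — {a,u}
  u — {a,f,n,z}
  z — {u}

N(f) = ["a", "u"]

Answer: ["a", "u"]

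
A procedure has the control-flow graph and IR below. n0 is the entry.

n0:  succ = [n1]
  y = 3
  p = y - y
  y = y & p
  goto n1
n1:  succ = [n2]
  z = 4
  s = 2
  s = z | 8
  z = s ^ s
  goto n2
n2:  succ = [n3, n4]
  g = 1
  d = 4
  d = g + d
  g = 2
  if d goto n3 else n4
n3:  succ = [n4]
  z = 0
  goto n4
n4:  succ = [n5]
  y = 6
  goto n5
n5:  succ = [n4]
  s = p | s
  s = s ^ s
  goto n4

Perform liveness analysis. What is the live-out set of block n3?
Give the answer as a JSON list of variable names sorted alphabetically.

Block summaries:
  n0 def {p,y} use ∅
  n1 def {s,z} use ∅
  n2 def {d,g} use ∅
  n3 def {z} use ∅
  n4 def {y} use ∅
  n5 def {s} use {p,s}

Live sets:
  n0 li=∅ lo={p}
  n1 li={p} lo={p,s}
  n2 li={p,s} lo={p,s}
  n3 li={p,s} lo={p,s}
  n4 li={p,s} lo={p,s}
  n5 li={p,s} lo={p,s}

live-out(n3) = ["p", "s"]

Answer: ["p", "s"]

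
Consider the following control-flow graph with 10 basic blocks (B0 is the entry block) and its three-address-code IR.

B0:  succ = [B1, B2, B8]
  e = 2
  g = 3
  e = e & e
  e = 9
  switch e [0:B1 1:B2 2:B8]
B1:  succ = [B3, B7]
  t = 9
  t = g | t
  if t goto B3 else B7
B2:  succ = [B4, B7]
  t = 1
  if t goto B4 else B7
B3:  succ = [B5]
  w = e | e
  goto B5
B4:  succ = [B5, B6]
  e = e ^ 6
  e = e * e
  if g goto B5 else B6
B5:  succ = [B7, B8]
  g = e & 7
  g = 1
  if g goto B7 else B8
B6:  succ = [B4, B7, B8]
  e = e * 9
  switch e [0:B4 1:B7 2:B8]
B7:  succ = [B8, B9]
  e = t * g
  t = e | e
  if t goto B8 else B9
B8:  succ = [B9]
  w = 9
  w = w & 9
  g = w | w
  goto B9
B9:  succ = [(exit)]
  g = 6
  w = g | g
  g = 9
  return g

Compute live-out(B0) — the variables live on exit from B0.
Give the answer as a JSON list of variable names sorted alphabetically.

Answer: ["e", "g"]

Derivation:
Block summaries:
  B0: {e,g} / ∅
  B1: {t} / {g}
  B2: {t} / ∅
  B3: {w} / {e}
  B4: {e} / {e,g}
  B5: {g} / {e}
  B6: {e} / {e}
  B7: {e,t} / {g,t}
  B8: {g,w} / ∅
  B9: {g,w} / ∅

Live sets:
  live B0: ∅→{e,g}
  live B1: {e,g}→{e,g,t}
  live B2: {e,g}→{e,g,t}
  live B3: {e,t}→{e,t}
  live B4: {e,g,t}→{e,g,t}
  live B5: {e,t}→{g,t}
  live B6: {e,g,t}→{e,g,t}
  live B7: {g,t}→∅
  live B8: ∅→∅
  live B9: ∅→∅

live-out(B0) = ["e", "g"]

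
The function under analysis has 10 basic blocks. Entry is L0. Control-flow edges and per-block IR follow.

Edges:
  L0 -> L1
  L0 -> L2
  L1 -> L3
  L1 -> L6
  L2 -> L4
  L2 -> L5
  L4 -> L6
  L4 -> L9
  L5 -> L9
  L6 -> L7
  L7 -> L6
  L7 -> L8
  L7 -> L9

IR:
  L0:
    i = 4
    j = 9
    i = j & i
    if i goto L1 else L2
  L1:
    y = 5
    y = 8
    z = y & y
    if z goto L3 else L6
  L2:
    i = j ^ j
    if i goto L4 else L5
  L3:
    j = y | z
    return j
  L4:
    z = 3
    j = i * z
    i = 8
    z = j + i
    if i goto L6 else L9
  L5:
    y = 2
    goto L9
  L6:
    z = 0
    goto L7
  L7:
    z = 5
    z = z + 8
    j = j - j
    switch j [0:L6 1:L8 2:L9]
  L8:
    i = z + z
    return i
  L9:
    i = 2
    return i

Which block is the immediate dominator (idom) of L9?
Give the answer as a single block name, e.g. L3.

Answer: L0

Derivation:
idom tree: L1←L0 L2←L0 L3←L1 L4←L2 L5←L2 L6←L0 L7←L6 L8←L7 L9←L0
Dom∩ at merges:
  L6: preds {L1,L4,L7}: {L0,L1} ∩ {L0,L2,L4} ∩ {L0,L6,L7} = {L0}; idom=L0
  L9: preds {L4,L5,L7}: {L0,L2,L4} ∩ {L0,L2,L5} ∩ {L0,L6,L7} = {L0}; idom=L0

idom(L9) = L0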